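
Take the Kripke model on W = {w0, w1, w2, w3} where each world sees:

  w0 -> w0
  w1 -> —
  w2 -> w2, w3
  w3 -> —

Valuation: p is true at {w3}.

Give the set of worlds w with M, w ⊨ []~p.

w0: successors {w0}; ~p there: w0:T. ✓
w1: no successors, so []~p holds vacuously. ✓
w2: successors {w2, w3}; ~p there: w2:T, w3:F. ✗
w3: no successors, so []~p holds vacuously. ✓

{w0, w1, w3}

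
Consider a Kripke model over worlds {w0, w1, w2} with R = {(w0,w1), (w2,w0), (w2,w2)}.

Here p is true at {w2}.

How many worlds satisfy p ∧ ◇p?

w0: p is F, ◇p is F. ✗
w1: p is F, ◇p is F. ✗
w2: p is T, ◇p is T. ✓
Satisfying worlds: {w2}.

1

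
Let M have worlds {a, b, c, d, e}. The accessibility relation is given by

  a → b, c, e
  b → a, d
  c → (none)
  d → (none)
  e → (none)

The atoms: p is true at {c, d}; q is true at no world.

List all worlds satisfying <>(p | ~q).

{a, b}

a: successors {b, c, e}; p | ~q there: b:T, c:T, e:T. ✓
b: successors {a, d}; p | ~q there: a:T, d:T. ✓
c: no successors, so <>(p | ~q) fails. ✗
d: no successors, so <>(p | ~q) fails. ✗
e: no successors, so <>(p | ~q) fails. ✗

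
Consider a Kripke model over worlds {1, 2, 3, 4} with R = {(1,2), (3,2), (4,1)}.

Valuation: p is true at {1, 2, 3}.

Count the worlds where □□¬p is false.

1

1: successors {2}; □¬p there: 2:T. ✓
2: no successors, so □□¬p holds vacuously. ✓
3: successors {2}; □¬p there: 2:T. ✓
4: successors {1}; □¬p there: 1:F. ✗
Satisfying worlds: {1, 2, 3}.
So □□¬p fails at the other 1 world.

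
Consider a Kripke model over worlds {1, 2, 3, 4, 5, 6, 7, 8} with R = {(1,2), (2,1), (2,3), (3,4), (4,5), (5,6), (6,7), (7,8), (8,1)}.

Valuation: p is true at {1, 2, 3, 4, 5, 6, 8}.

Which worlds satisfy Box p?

1: successors {2}; p there: 2:T. ✓
2: successors {1, 3}; p there: 1:T, 3:T. ✓
3: successors {4}; p there: 4:T. ✓
4: successors {5}; p there: 5:T. ✓
5: successors {6}; p there: 6:T. ✓
6: successors {7}; p there: 7:F. ✗
7: successors {8}; p there: 8:T. ✓
8: successors {1}; p there: 1:T. ✓

{1, 2, 3, 4, 5, 7, 8}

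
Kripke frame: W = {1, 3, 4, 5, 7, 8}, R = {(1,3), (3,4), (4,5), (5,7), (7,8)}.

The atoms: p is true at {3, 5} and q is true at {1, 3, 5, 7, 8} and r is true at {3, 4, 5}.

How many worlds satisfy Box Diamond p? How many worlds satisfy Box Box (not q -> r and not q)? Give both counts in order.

2 and 6

For Box Diamond p:
1: successors {3}; Diamond p there: 3:F. ✗
3: successors {4}; Diamond p there: 4:T. ✓
4: successors {5}; Diamond p there: 5:F. ✗
5: successors {7}; Diamond p there: 7:F. ✗
7: successors {8}; Diamond p there: 8:F. ✗
8: no successors, so Box Diamond p holds vacuously. ✓
— 2 worlds.
For Box Box (not q -> r and not q):
1: successors {3}; Box (not q -> r and not q) there: 3:T. ✓
3: successors {4}; Box (not q -> r and not q) there: 4:T. ✓
4: successors {5}; Box (not q -> r and not q) there: 5:T. ✓
5: successors {7}; Box (not q -> r and not q) there: 7:T. ✓
7: successors {8}; Box (not q -> r and not q) there: 8:T. ✓
8: no successors, so Box Box (not q -> r and not q) holds vacuously. ✓
— 6 worlds.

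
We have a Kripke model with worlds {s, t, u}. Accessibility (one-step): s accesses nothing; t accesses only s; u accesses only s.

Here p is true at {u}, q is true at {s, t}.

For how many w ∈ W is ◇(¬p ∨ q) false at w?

s: no successors, so ◇(¬p ∨ q) fails. ✗
t: successors {s}; ¬p ∨ q there: s:T. ✓
u: successors {s}; ¬p ∨ q there: s:T. ✓
Satisfying worlds: {t, u}.
So ◇(¬p ∨ q) fails at the other 1 world.

1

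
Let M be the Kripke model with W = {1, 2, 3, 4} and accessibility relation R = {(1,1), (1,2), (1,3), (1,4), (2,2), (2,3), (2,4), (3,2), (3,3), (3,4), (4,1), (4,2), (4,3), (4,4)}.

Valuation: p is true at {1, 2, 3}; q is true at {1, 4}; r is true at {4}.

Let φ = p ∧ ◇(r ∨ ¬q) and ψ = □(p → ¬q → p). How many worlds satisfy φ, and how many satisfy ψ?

3 and 4

For p ∧ ◇(r ∨ ¬q):
1: p is T, ◇(r ∨ ¬q) is T. ✓
2: p is T, ◇(r ∨ ¬q) is T. ✓
3: p is T, ◇(r ∨ ¬q) is T. ✓
4: p is F, ◇(r ∨ ¬q) is T. ✗
— 3 worlds.
For □(p → ¬q → p):
1: successors {1, 2, 3, 4}; p → ¬q → p there: 1:T, 2:T, 3:T, 4:T. ✓
2: successors {2, 3, 4}; p → ¬q → p there: 2:T, 3:T, 4:T. ✓
3: successors {2, 3, 4}; p → ¬q → p there: 2:T, 3:T, 4:T. ✓
4: successors {1, 2, 3, 4}; p → ¬q → p there: 1:T, 2:T, 3:T, 4:T. ✓
— 4 worlds.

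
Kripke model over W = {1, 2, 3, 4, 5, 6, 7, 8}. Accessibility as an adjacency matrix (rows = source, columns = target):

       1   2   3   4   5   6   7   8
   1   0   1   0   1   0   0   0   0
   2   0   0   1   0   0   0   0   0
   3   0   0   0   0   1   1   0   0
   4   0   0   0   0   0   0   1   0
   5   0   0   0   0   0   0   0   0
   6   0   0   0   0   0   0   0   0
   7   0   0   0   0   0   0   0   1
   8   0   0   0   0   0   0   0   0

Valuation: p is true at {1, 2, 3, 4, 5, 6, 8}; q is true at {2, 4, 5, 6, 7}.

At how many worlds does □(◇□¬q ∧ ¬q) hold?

1: successors {2, 4}; ◇□¬q ∧ ¬q there: 2:F, 4:F. ✗
2: successors {3}; ◇□¬q ∧ ¬q there: 3:T. ✓
3: successors {5, 6}; ◇□¬q ∧ ¬q there: 5:F, 6:F. ✗
4: successors {7}; ◇□¬q ∧ ¬q there: 7:F. ✗
5: no successors, so □(◇□¬q ∧ ¬q) holds vacuously. ✓
6: no successors, so □(◇□¬q ∧ ¬q) holds vacuously. ✓
7: successors {8}; ◇□¬q ∧ ¬q there: 8:F. ✗
8: no successors, so □(◇□¬q ∧ ¬q) holds vacuously. ✓
Satisfying worlds: {2, 5, 6, 8}.

4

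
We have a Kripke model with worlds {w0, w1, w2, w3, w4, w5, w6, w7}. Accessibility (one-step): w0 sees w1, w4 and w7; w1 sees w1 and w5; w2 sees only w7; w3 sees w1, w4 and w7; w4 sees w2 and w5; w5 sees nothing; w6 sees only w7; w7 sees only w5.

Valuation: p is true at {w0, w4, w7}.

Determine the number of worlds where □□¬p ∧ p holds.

w0: □□¬p is T, p is T. ✓
w1: □□¬p is T, p is F. ✗
w2: □□¬p is T, p is F. ✗
w3: □□¬p is T, p is F. ✗
w4: □□¬p is F, p is T. ✗
w5: □□¬p is T, p is F. ✗
w6: □□¬p is T, p is F. ✗
w7: □□¬p is T, p is T. ✓
Satisfying worlds: {w0, w7}.

2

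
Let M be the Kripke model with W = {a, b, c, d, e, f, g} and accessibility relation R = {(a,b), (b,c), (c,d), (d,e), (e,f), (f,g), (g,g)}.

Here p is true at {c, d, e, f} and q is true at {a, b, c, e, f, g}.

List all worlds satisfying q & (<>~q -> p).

{a, b, c, e, f, g}

a: q is T, <>~q -> p is T. ✓
b: q is T, <>~q -> p is T. ✓
c: q is T, <>~q -> p is T. ✓
d: q is F, <>~q -> p is T. ✗
e: q is T, <>~q -> p is T. ✓
f: q is T, <>~q -> p is T. ✓
g: q is T, <>~q -> p is T. ✓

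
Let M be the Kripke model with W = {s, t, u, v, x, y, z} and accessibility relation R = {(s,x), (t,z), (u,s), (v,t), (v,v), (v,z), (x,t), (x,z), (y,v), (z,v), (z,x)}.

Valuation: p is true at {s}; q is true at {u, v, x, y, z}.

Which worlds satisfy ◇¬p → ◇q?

{s, t, u, v, x, y, z}

s: ◇¬p is T, ◇q is T. ✓
t: ◇¬p is T, ◇q is T. ✓
u: ◇¬p is F, ◇q is F. ✓
v: ◇¬p is T, ◇q is T. ✓
x: ◇¬p is T, ◇q is T. ✓
y: ◇¬p is T, ◇q is T. ✓
z: ◇¬p is T, ◇q is T. ✓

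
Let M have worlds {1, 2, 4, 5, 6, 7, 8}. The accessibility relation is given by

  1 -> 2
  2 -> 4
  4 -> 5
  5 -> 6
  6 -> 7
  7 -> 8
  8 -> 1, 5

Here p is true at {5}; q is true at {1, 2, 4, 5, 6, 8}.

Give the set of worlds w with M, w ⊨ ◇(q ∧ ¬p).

{1, 2, 5, 7, 8}

1: successors {2}; q ∧ ¬p there: 2:T. ✓
2: successors {4}; q ∧ ¬p there: 4:T. ✓
4: successors {5}; q ∧ ¬p there: 5:F. ✗
5: successors {6}; q ∧ ¬p there: 6:T. ✓
6: successors {7}; q ∧ ¬p there: 7:F. ✗
7: successors {8}; q ∧ ¬p there: 8:T. ✓
8: successors {1, 5}; q ∧ ¬p there: 1:T, 5:F. ✓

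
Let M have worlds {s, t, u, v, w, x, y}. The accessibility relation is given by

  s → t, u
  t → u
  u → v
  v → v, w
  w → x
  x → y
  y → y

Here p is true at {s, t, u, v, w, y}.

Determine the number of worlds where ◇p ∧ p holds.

5

s: ◇p is T, p is T. ✓
t: ◇p is T, p is T. ✓
u: ◇p is T, p is T. ✓
v: ◇p is T, p is T. ✓
w: ◇p is F, p is T. ✗
x: ◇p is T, p is F. ✗
y: ◇p is T, p is T. ✓
Satisfying worlds: {s, t, u, v, y}.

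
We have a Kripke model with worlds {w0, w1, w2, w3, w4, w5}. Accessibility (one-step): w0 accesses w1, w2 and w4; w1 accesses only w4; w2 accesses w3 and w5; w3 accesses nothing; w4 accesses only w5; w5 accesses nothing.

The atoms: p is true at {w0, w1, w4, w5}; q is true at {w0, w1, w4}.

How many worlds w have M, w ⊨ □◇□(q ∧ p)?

3

w0: successors {w1, w2, w4}; ◇□(q ∧ p) there: w1:F, w2:T, w4:T. ✗
w1: successors {w4}; ◇□(q ∧ p) there: w4:T. ✓
w2: successors {w3, w5}; ◇□(q ∧ p) there: w3:F, w5:F. ✗
w3: no successors, so □◇□(q ∧ p) holds vacuously. ✓
w4: successors {w5}; ◇□(q ∧ p) there: w5:F. ✗
w5: no successors, so □◇□(q ∧ p) holds vacuously. ✓
Satisfying worlds: {w1, w3, w5}.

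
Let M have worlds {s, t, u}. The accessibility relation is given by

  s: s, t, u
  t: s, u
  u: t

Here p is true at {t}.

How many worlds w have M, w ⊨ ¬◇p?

s: ◇p is T. ✗
t: ◇p is F. ✓
u: ◇p is T. ✗
Satisfying worlds: {t}.

1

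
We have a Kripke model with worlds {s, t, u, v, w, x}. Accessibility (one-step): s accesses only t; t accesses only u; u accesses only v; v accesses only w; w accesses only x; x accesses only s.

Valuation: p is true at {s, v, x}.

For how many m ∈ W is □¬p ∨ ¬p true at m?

5

s: □¬p is T, ¬p is F. ✓
t: □¬p is T, ¬p is T. ✓
u: □¬p is F, ¬p is T. ✓
v: □¬p is T, ¬p is F. ✓
w: □¬p is F, ¬p is T. ✓
x: □¬p is F, ¬p is F. ✗
Satisfying worlds: {s, t, u, v, w}.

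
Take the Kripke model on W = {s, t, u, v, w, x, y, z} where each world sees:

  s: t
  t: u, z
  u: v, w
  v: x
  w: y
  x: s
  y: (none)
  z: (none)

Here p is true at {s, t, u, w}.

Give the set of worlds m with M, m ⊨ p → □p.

s: p is T, □p is T. ✓
t: p is T, □p is F. ✗
u: p is T, □p is F. ✗
v: p is F, □p is F. ✓
w: p is T, □p is F. ✗
x: p is F, □p is T. ✓
y: p is F, □p is T. ✓
z: p is F, □p is T. ✓

{s, v, x, y, z}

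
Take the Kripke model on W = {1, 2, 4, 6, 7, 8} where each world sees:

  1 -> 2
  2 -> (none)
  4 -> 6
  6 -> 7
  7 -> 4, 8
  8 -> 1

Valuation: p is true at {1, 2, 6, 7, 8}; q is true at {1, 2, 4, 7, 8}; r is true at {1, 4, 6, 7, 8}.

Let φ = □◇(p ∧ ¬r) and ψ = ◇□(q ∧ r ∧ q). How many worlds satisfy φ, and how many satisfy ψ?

2 and 4

For □◇(p ∧ ¬r):
1: successors {2}; ◇(p ∧ ¬r) there: 2:F. ✗
2: no successors, so □◇(p ∧ ¬r) holds vacuously. ✓
4: successors {6}; ◇(p ∧ ¬r) there: 6:F. ✗
6: successors {7}; ◇(p ∧ ¬r) there: 7:F. ✗
7: successors {4, 8}; ◇(p ∧ ¬r) there: 4:F, 8:F. ✗
8: successors {1}; ◇(p ∧ ¬r) there: 1:T. ✓
— 2 worlds.
For ◇□(q ∧ r ∧ q):
1: successors {2}; □(q ∧ r ∧ q) there: 2:T. ✓
2: no successors, so ◇□(q ∧ r ∧ q) fails. ✗
4: successors {6}; □(q ∧ r ∧ q) there: 6:T. ✓
6: successors {7}; □(q ∧ r ∧ q) there: 7:T. ✓
7: successors {4, 8}; □(q ∧ r ∧ q) there: 4:F, 8:T. ✓
8: successors {1}; □(q ∧ r ∧ q) there: 1:F. ✗
— 4 worlds.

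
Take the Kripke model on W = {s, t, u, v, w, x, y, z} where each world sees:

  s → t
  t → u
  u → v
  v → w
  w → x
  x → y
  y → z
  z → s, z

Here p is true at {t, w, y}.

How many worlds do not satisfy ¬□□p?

s: □□p is F. ✓
t: □□p is F. ✓
u: □□p is T. ✗
v: □□p is F. ✓
w: □□p is T. ✗
x: □□p is F. ✓
y: □□p is F. ✓
z: □□p is F. ✓
Satisfying worlds: {s, t, v, x, y, z}.
So ¬□□p fails at the other 2 worlds.

2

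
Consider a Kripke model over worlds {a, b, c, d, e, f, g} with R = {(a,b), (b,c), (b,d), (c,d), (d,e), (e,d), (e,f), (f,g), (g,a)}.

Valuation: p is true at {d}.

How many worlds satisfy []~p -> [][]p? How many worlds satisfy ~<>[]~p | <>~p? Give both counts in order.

3 and 6

For []~p -> [][]p:
a: []~p is T, [][]p is F. ✗
b: []~p is F, [][]p is F. ✓
c: []~p is F, [][]p is F. ✓
d: []~p is T, [][]p is F. ✗
e: []~p is F, [][]p is F. ✓
f: []~p is T, [][]p is F. ✗
g: []~p is T, [][]p is F. ✗
— 3 worlds.
For ~<>[]~p | <>~p:
a: ~<>[]~p is T, <>~p is T. ✓
b: ~<>[]~p is F, <>~p is T. ✓
c: ~<>[]~p is F, <>~p is F. ✗
d: ~<>[]~p is T, <>~p is T. ✓
e: ~<>[]~p is F, <>~p is T. ✓
f: ~<>[]~p is F, <>~p is T. ✓
g: ~<>[]~p is F, <>~p is T. ✓
— 6 worlds.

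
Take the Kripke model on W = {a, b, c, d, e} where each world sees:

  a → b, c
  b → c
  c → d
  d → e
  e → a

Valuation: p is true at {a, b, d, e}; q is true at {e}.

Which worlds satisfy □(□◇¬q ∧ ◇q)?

{c}

a: successors {b, c}; □◇¬q ∧ ◇q there: b:F, c:F. ✗
b: successors {c}; □◇¬q ∧ ◇q there: c:F. ✗
c: successors {d}; □◇¬q ∧ ◇q there: d:T. ✓
d: successors {e}; □◇¬q ∧ ◇q there: e:F. ✗
e: successors {a}; □◇¬q ∧ ◇q there: a:F. ✗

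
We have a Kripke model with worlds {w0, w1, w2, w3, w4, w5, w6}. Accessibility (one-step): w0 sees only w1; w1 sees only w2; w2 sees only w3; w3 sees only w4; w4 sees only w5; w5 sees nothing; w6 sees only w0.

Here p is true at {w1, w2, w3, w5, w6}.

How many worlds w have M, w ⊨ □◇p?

5

w0: successors {w1}; ◇p there: w1:T. ✓
w1: successors {w2}; ◇p there: w2:T. ✓
w2: successors {w3}; ◇p there: w3:F. ✗
w3: successors {w4}; ◇p there: w4:T. ✓
w4: successors {w5}; ◇p there: w5:F. ✗
w5: no successors, so □◇p holds vacuously. ✓
w6: successors {w0}; ◇p there: w0:T. ✓
Satisfying worlds: {w0, w1, w3, w5, w6}.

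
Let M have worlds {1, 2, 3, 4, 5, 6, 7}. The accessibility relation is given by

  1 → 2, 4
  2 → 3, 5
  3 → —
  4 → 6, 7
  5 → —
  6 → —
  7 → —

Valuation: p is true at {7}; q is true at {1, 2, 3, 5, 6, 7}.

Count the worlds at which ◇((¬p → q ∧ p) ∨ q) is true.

1: successors {2, 4}; (¬p → q ∧ p) ∨ q there: 2:T, 4:F. ✓
2: successors {3, 5}; (¬p → q ∧ p) ∨ q there: 3:T, 5:T. ✓
3: no successors, so ◇((¬p → q ∧ p) ∨ q) fails. ✗
4: successors {6, 7}; (¬p → q ∧ p) ∨ q there: 6:T, 7:T. ✓
5: no successors, so ◇((¬p → q ∧ p) ∨ q) fails. ✗
6: no successors, so ◇((¬p → q ∧ p) ∨ q) fails. ✗
7: no successors, so ◇((¬p → q ∧ p) ∨ q) fails. ✗
Satisfying worlds: {1, 2, 4}.

3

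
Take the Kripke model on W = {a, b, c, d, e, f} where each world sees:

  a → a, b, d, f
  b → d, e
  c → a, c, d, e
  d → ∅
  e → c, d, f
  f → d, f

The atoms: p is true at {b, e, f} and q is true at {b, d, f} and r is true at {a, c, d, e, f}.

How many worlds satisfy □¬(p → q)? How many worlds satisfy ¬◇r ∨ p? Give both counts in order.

1 and 4

For □¬(p → q):
a: successors {a, b, d, f}; ¬(p → q) there: a:F, b:F, d:F, f:F. ✗
b: successors {d, e}; ¬(p → q) there: d:F, e:T. ✗
c: successors {a, c, d, e}; ¬(p → q) there: a:F, c:F, d:F, e:T. ✗
d: no successors, so □¬(p → q) holds vacuously. ✓
e: successors {c, d, f}; ¬(p → q) there: c:F, d:F, f:F. ✗
f: successors {d, f}; ¬(p → q) there: d:F, f:F. ✗
— 1 world.
For ¬◇r ∨ p:
a: ¬◇r is F, p is F. ✗
b: ¬◇r is F, p is T. ✓
c: ¬◇r is F, p is F. ✗
d: ¬◇r is T, p is F. ✓
e: ¬◇r is F, p is T. ✓
f: ¬◇r is F, p is T. ✓
— 4 worlds.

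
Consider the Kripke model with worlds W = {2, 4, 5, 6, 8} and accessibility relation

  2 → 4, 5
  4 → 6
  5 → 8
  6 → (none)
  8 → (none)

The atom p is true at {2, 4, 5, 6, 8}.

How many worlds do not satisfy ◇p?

2

2: successors {4, 5}; p there: 4:T, 5:T. ✓
4: successors {6}; p there: 6:T. ✓
5: successors {8}; p there: 8:T. ✓
6: no successors, so ◇p fails. ✗
8: no successors, so ◇p fails. ✗
Satisfying worlds: {2, 4, 5}.
So ◇p fails at the other 2 worlds.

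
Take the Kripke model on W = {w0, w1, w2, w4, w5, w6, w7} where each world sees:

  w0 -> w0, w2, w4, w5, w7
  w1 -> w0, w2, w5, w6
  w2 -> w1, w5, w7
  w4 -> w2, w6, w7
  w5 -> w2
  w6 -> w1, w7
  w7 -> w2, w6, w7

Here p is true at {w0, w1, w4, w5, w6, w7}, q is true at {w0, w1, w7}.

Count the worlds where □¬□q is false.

3

w0: successors {w0, w2, w4, w5, w7}; ¬□q there: w0:T, w2:T, w4:T, w5:T, w7:T. ✓
w1: successors {w0, w2, w5, w6}; ¬□q there: w0:T, w2:T, w5:T, w6:F. ✗
w2: successors {w1, w5, w7}; ¬□q there: w1:T, w5:T, w7:T. ✓
w4: successors {w2, w6, w7}; ¬□q there: w2:T, w6:F, w7:T. ✗
w5: successors {w2}; ¬□q there: w2:T. ✓
w6: successors {w1, w7}; ¬□q there: w1:T, w7:T. ✓
w7: successors {w2, w6, w7}; ¬□q there: w2:T, w6:F, w7:T. ✗
Satisfying worlds: {w0, w2, w5, w6}.
So □¬□q fails at the other 3 worlds.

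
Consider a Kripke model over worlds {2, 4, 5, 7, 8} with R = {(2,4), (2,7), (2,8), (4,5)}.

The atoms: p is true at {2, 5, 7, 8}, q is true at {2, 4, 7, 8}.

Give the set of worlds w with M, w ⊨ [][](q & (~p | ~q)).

{4, 5, 7, 8}

2: successors {4, 7, 8}; [](q & (~p | ~q)) there: 4:F, 7:T, 8:T. ✗
4: successors {5}; [](q & (~p | ~q)) there: 5:T. ✓
5: no successors, so [][](q & (~p | ~q)) holds vacuously. ✓
7: no successors, so [][](q & (~p | ~q)) holds vacuously. ✓
8: no successors, so [][](q & (~p | ~q)) holds vacuously. ✓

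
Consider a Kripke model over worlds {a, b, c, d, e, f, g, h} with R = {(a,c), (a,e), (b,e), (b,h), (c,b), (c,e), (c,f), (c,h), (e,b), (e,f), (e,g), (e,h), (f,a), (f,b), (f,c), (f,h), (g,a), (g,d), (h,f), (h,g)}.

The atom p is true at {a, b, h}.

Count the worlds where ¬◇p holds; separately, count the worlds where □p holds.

For ¬◇p:
a: ◇p is F. ✓
b: ◇p is T. ✗
c: ◇p is T. ✗
d: ◇p is F. ✓
e: ◇p is T. ✗
f: ◇p is T. ✗
g: ◇p is T. ✗
h: ◇p is F. ✓
— 3 worlds.
For □p:
a: successors {c, e}; p there: c:F, e:F. ✗
b: successors {e, h}; p there: e:F, h:T. ✗
c: successors {b, e, f, h}; p there: b:T, e:F, f:F, h:T. ✗
d: no successors, so □p holds vacuously. ✓
e: successors {b, f, g, h}; p there: b:T, f:F, g:F, h:T. ✗
f: successors {a, b, c, h}; p there: a:T, b:T, c:F, h:T. ✗
g: successors {a, d}; p there: a:T, d:F. ✗
h: successors {f, g}; p there: f:F, g:F. ✗
— 1 world.

3 and 1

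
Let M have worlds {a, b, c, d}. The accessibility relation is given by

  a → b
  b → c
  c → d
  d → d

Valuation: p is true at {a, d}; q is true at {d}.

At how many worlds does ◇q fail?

2

a: successors {b}; q there: b:F. ✗
b: successors {c}; q there: c:F. ✗
c: successors {d}; q there: d:T. ✓
d: successors {d}; q there: d:T. ✓
Satisfying worlds: {c, d}.
So ◇q fails at the other 2 worlds.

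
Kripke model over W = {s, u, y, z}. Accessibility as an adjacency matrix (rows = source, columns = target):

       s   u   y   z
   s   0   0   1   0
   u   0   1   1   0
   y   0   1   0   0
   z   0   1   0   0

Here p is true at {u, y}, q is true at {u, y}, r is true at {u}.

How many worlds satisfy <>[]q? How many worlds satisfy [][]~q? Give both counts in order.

For <>[]q:
s: successors {y}; []q there: y:T. ✓
u: successors {u, y}; []q there: u:T, y:T. ✓
y: successors {u}; []q there: u:T. ✓
z: successors {u}; []q there: u:T. ✓
— 4 worlds.
For [][]~q:
s: successors {y}; []~q there: y:F. ✗
u: successors {u, y}; []~q there: u:F, y:F. ✗
y: successors {u}; []~q there: u:F. ✗
z: successors {u}; []~q there: u:F. ✗
— 0 worlds.

4 and 0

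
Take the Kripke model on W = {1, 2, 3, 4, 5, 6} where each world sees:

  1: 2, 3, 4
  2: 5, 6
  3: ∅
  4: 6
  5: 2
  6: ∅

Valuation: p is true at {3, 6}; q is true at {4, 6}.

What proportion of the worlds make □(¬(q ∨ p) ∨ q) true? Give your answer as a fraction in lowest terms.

5/6

1: successors {2, 3, 4}; ¬(q ∨ p) ∨ q there: 2:T, 3:F, 4:T. ✗
2: successors {5, 6}; ¬(q ∨ p) ∨ q there: 5:T, 6:T. ✓
3: no successors, so □(¬(q ∨ p) ∨ q) holds vacuously. ✓
4: successors {6}; ¬(q ∨ p) ∨ q there: 6:T. ✓
5: successors {2}; ¬(q ∨ p) ∨ q there: 2:T. ✓
6: no successors, so □(¬(q ∨ p) ∨ q) holds vacuously. ✓
That's 5 of 6 worlds, so 5/6.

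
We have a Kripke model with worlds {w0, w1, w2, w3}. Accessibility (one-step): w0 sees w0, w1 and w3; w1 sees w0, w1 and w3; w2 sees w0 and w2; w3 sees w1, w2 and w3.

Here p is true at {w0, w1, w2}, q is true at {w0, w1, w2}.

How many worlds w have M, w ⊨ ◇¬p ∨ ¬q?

w0: ◇¬p is T, ¬q is F. ✓
w1: ◇¬p is T, ¬q is F. ✓
w2: ◇¬p is F, ¬q is F. ✗
w3: ◇¬p is T, ¬q is T. ✓
Satisfying worlds: {w0, w1, w3}.

3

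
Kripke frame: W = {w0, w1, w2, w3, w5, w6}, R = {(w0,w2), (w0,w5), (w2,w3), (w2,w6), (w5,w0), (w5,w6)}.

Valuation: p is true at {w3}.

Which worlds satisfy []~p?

{w0, w1, w3, w5, w6}

w0: successors {w2, w5}; ~p there: w2:T, w5:T. ✓
w1: no successors, so []~p holds vacuously. ✓
w2: successors {w3, w6}; ~p there: w3:F, w6:T. ✗
w3: no successors, so []~p holds vacuously. ✓
w5: successors {w0, w6}; ~p there: w0:T, w6:T. ✓
w6: no successors, so []~p holds vacuously. ✓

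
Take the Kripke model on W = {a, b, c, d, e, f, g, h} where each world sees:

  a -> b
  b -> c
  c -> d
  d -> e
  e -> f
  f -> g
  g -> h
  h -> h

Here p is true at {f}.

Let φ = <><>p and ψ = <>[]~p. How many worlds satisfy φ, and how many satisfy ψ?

For <><>p:
a: successors {b}; <>p there: b:F. ✗
b: successors {c}; <>p there: c:F. ✗
c: successors {d}; <>p there: d:F. ✗
d: successors {e}; <>p there: e:T. ✓
e: successors {f}; <>p there: f:F. ✗
f: successors {g}; <>p there: g:F. ✗
g: successors {h}; <>p there: h:F. ✗
h: successors {h}; <>p there: h:F. ✗
— 1 world.
For <>[]~p:
a: successors {b}; []~p there: b:T. ✓
b: successors {c}; []~p there: c:T. ✓
c: successors {d}; []~p there: d:T. ✓
d: successors {e}; []~p there: e:F. ✗
e: successors {f}; []~p there: f:T. ✓
f: successors {g}; []~p there: g:T. ✓
g: successors {h}; []~p there: h:T. ✓
h: successors {h}; []~p there: h:T. ✓
— 7 worlds.

1 and 7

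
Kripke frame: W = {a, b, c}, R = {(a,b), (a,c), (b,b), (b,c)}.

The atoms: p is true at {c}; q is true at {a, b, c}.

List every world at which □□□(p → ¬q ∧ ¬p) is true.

a: successors {b, c}; □□(p → ¬q ∧ ¬p) there: b:F, c:T. ✗
b: successors {b, c}; □□(p → ¬q ∧ ¬p) there: b:F, c:T. ✗
c: no successors, so □□□(p → ¬q ∧ ¬p) holds vacuously. ✓

{c}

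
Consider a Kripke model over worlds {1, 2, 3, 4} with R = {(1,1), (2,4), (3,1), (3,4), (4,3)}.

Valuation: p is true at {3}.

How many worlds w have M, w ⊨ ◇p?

1

1: successors {1}; p there: 1:F. ✗
2: successors {4}; p there: 4:F. ✗
3: successors {1, 4}; p there: 1:F, 4:F. ✗
4: successors {3}; p there: 3:T. ✓
Satisfying worlds: {4}.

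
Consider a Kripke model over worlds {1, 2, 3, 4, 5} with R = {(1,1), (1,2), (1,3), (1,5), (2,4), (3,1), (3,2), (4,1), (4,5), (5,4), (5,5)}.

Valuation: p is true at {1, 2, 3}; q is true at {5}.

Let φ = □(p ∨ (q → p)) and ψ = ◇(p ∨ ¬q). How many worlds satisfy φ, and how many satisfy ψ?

For □(p ∨ (q → p)):
1: successors {1, 2, 3, 5}; p ∨ (q → p) there: 1:T, 2:T, 3:T, 5:F. ✗
2: successors {4}; p ∨ (q → p) there: 4:T. ✓
3: successors {1, 2}; p ∨ (q → p) there: 1:T, 2:T. ✓
4: successors {1, 5}; p ∨ (q → p) there: 1:T, 5:F. ✗
5: successors {4, 5}; p ∨ (q → p) there: 4:T, 5:F. ✗
— 2 worlds.
For ◇(p ∨ ¬q):
1: successors {1, 2, 3, 5}; p ∨ ¬q there: 1:T, 2:T, 3:T, 5:F. ✓
2: successors {4}; p ∨ ¬q there: 4:T. ✓
3: successors {1, 2}; p ∨ ¬q there: 1:T, 2:T. ✓
4: successors {1, 5}; p ∨ ¬q there: 1:T, 5:F. ✓
5: successors {4, 5}; p ∨ ¬q there: 4:T, 5:F. ✓
— 5 worlds.

2 and 5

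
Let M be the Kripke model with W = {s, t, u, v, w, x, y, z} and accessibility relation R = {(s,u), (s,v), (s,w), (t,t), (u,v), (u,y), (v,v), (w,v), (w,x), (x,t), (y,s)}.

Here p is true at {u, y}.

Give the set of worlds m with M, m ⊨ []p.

{z}

s: successors {u, v, w}; p there: u:T, v:F, w:F. ✗
t: successors {t}; p there: t:F. ✗
u: successors {v, y}; p there: v:F, y:T. ✗
v: successors {v}; p there: v:F. ✗
w: successors {v, x}; p there: v:F, x:F. ✗
x: successors {t}; p there: t:F. ✗
y: successors {s}; p there: s:F. ✗
z: no successors, so []p holds vacuously. ✓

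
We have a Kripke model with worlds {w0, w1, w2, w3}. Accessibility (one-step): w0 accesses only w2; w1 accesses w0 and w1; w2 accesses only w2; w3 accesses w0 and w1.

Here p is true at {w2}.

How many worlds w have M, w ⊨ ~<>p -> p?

2

w0: ~<>p is F, p is F. ✓
w1: ~<>p is T, p is F. ✗
w2: ~<>p is F, p is T. ✓
w3: ~<>p is T, p is F. ✗
Satisfying worlds: {w0, w2}.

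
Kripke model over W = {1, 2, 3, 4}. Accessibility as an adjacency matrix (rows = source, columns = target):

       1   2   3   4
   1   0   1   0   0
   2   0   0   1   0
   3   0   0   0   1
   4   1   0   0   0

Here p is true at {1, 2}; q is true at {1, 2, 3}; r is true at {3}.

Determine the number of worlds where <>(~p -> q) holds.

1: successors {2}; ~p -> q there: 2:T. ✓
2: successors {3}; ~p -> q there: 3:T. ✓
3: successors {4}; ~p -> q there: 4:F. ✗
4: successors {1}; ~p -> q there: 1:T. ✓
Satisfying worlds: {1, 2, 4}.

3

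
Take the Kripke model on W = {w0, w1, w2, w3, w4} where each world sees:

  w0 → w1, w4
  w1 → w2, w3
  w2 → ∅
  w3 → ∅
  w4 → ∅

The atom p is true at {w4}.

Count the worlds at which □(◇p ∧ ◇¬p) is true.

w0: successors {w1, w4}; ◇p ∧ ◇¬p there: w1:F, w4:F. ✗
w1: successors {w2, w3}; ◇p ∧ ◇¬p there: w2:F, w3:F. ✗
w2: no successors, so □(◇p ∧ ◇¬p) holds vacuously. ✓
w3: no successors, so □(◇p ∧ ◇¬p) holds vacuously. ✓
w4: no successors, so □(◇p ∧ ◇¬p) holds vacuously. ✓
Satisfying worlds: {w2, w3, w4}.

3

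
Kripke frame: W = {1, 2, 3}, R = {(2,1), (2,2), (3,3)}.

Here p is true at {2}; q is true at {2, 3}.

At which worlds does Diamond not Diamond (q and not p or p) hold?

1: no successors, so Diamond not Diamond (q and not p or p) fails. ✗
2: successors {1, 2}; not Diamond (q and not p or p) there: 1:T, 2:F. ✓
3: successors {3}; not Diamond (q and not p or p) there: 3:F. ✗

{2}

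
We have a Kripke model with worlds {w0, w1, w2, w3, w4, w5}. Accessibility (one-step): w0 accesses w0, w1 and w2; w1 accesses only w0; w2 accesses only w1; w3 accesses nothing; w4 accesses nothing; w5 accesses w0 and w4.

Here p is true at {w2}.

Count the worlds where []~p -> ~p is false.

w0: []~p is F, ~p is T. ✓
w1: []~p is T, ~p is T. ✓
w2: []~p is T, ~p is F. ✗
w3: []~p is T, ~p is T. ✓
w4: []~p is T, ~p is T. ✓
w5: []~p is T, ~p is T. ✓
Satisfying worlds: {w0, w1, w3, w4, w5}.
So []~p -> ~p fails at the other 1 world.

1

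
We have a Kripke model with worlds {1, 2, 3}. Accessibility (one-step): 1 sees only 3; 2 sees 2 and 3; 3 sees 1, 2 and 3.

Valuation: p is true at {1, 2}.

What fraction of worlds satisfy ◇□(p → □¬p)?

1/3

1: successors {3}; □(p → □¬p) there: 3:F. ✗
2: successors {2, 3}; □(p → □¬p) there: 2:F, 3:F. ✗
3: successors {1, 2, 3}; □(p → □¬p) there: 1:T, 2:F, 3:F. ✓
That's 1 of 3 worlds, so 1/3.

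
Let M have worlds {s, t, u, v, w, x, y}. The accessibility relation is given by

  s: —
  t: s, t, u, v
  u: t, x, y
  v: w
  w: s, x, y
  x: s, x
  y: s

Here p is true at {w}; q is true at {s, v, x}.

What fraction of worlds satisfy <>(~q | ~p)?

6/7

s: no successors, so <>(~q | ~p) fails. ✗
t: successors {s, t, u, v}; ~q | ~p there: s:T, t:T, u:T, v:T. ✓
u: successors {t, x, y}; ~q | ~p there: t:T, x:T, y:T. ✓
v: successors {w}; ~q | ~p there: w:T. ✓
w: successors {s, x, y}; ~q | ~p there: s:T, x:T, y:T. ✓
x: successors {s, x}; ~q | ~p there: s:T, x:T. ✓
y: successors {s}; ~q | ~p there: s:T. ✓
That's 6 of 7 worlds, so 6/7.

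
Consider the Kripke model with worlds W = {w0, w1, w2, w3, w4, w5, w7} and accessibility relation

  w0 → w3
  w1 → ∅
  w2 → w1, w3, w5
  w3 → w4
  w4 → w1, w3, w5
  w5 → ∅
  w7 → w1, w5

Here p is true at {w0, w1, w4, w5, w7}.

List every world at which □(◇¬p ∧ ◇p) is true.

{w1, w3, w5}

w0: successors {w3}; ◇¬p ∧ ◇p there: w3:F. ✗
w1: no successors, so □(◇¬p ∧ ◇p) holds vacuously. ✓
w2: successors {w1, w3, w5}; ◇¬p ∧ ◇p there: w1:F, w3:F, w5:F. ✗
w3: successors {w4}; ◇¬p ∧ ◇p there: w4:T. ✓
w4: successors {w1, w3, w5}; ◇¬p ∧ ◇p there: w1:F, w3:F, w5:F. ✗
w5: no successors, so □(◇¬p ∧ ◇p) holds vacuously. ✓
w7: successors {w1, w5}; ◇¬p ∧ ◇p there: w1:F, w5:F. ✗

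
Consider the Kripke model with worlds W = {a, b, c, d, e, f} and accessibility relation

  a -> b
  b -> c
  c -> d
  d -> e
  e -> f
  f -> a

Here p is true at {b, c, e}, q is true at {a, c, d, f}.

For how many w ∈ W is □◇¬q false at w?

a: successors {b}; ◇¬q there: b:F. ✗
b: successors {c}; ◇¬q there: c:F. ✗
c: successors {d}; ◇¬q there: d:T. ✓
d: successors {e}; ◇¬q there: e:F. ✗
e: successors {f}; ◇¬q there: f:F. ✗
f: successors {a}; ◇¬q there: a:T. ✓
Satisfying worlds: {c, f}.
So □◇¬q fails at the other 4 worlds.

4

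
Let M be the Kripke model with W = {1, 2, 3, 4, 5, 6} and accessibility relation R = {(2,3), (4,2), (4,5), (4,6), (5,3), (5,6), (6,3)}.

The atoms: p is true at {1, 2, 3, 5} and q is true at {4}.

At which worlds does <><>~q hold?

1: no successors, so <><>~q fails. ✗
2: successors {3}; <>~q there: 3:F. ✗
3: no successors, so <><>~q fails. ✗
4: successors {2, 5, 6}; <>~q there: 2:T, 5:T, 6:T. ✓
5: successors {3, 6}; <>~q there: 3:F, 6:T. ✓
6: successors {3}; <>~q there: 3:F. ✗

{4, 5}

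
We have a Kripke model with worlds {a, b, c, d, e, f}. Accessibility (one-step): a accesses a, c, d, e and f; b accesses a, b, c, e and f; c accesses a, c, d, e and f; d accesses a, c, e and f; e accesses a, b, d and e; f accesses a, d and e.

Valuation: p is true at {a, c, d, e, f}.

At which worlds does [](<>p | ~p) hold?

{a, b, c, d, e, f}

a: successors {a, c, d, e, f}; <>p | ~p there: a:T, c:T, d:T, e:T, f:T. ✓
b: successors {a, b, c, e, f}; <>p | ~p there: a:T, b:T, c:T, e:T, f:T. ✓
c: successors {a, c, d, e, f}; <>p | ~p there: a:T, c:T, d:T, e:T, f:T. ✓
d: successors {a, c, e, f}; <>p | ~p there: a:T, c:T, e:T, f:T. ✓
e: successors {a, b, d, e}; <>p | ~p there: a:T, b:T, d:T, e:T. ✓
f: successors {a, d, e}; <>p | ~p there: a:T, d:T, e:T. ✓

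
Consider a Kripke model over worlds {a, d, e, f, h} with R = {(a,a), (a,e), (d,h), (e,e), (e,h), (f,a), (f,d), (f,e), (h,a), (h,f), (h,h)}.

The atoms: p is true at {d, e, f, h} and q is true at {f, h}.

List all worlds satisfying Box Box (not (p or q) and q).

a: successors {a, e}; Box (not (p or q) and q) there: a:F, e:F. ✗
d: successors {h}; Box (not (p or q) and q) there: h:F. ✗
e: successors {e, h}; Box (not (p or q) and q) there: e:F, h:F. ✗
f: successors {a, d, e}; Box (not (p or q) and q) there: a:F, d:F, e:F. ✗
h: successors {a, f, h}; Box (not (p or q) and q) there: a:F, f:F, h:F. ✗

∅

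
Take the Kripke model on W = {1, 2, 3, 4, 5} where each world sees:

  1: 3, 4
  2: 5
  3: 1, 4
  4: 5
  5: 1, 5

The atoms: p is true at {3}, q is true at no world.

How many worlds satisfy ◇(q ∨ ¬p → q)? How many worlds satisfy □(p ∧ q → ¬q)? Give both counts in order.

1 and 5

For ◇(q ∨ ¬p → q):
1: successors {3, 4}; q ∨ ¬p → q there: 3:T, 4:F. ✓
2: successors {5}; q ∨ ¬p → q there: 5:F. ✗
3: successors {1, 4}; q ∨ ¬p → q there: 1:F, 4:F. ✗
4: successors {5}; q ∨ ¬p → q there: 5:F. ✗
5: successors {1, 5}; q ∨ ¬p → q there: 1:F, 5:F. ✗
— 1 world.
For □(p ∧ q → ¬q):
1: successors {3, 4}; p ∧ q → ¬q there: 3:T, 4:T. ✓
2: successors {5}; p ∧ q → ¬q there: 5:T. ✓
3: successors {1, 4}; p ∧ q → ¬q there: 1:T, 4:T. ✓
4: successors {5}; p ∧ q → ¬q there: 5:T. ✓
5: successors {1, 5}; p ∧ q → ¬q there: 1:T, 5:T. ✓
— 5 worlds.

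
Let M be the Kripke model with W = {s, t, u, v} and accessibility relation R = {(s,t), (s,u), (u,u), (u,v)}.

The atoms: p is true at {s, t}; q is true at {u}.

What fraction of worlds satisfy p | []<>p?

3/4

s: p is T, []<>p is F. ✓
t: p is T, []<>p is T. ✓
u: p is F, []<>p is F. ✗
v: p is F, []<>p is T. ✓
That's 3 of 4 worlds, so 3/4.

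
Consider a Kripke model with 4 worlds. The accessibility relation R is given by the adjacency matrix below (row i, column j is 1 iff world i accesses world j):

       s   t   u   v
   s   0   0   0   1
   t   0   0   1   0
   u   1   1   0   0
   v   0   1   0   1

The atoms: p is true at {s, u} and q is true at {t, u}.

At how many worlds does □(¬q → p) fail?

2

s: successors {v}; ¬q → p there: v:F. ✗
t: successors {u}; ¬q → p there: u:T. ✓
u: successors {s, t}; ¬q → p there: s:T, t:T. ✓
v: successors {t, v}; ¬q → p there: t:T, v:F. ✗
Satisfying worlds: {t, u}.
So □(¬q → p) fails at the other 2 worlds.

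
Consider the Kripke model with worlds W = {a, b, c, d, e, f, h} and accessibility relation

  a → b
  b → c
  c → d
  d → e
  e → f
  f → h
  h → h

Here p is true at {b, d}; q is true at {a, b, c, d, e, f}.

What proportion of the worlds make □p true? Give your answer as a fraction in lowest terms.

a: successors {b}; p there: b:T. ✓
b: successors {c}; p there: c:F. ✗
c: successors {d}; p there: d:T. ✓
d: successors {e}; p there: e:F. ✗
e: successors {f}; p there: f:F. ✗
f: successors {h}; p there: h:F. ✗
h: successors {h}; p there: h:F. ✗
That's 2 of 7 worlds, so 2/7.

2/7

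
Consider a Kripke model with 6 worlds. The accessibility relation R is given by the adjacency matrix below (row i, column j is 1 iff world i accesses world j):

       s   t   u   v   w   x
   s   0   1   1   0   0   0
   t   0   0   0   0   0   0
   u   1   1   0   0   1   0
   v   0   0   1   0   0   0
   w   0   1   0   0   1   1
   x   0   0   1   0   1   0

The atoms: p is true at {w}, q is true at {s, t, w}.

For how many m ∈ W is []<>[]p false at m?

3

s: successors {t, u}; <>[]p there: t:F, u:T. ✗
t: no successors, so []<>[]p holds vacuously. ✓
u: successors {s, t, w}; <>[]p there: s:T, t:F, w:T. ✗
v: successors {u}; <>[]p there: u:T. ✓
w: successors {t, w, x}; <>[]p there: t:F, w:T, x:F. ✗
x: successors {u, w}; <>[]p there: u:T, w:T. ✓
Satisfying worlds: {t, v, x}.
So []<>[]p fails at the other 3 worlds.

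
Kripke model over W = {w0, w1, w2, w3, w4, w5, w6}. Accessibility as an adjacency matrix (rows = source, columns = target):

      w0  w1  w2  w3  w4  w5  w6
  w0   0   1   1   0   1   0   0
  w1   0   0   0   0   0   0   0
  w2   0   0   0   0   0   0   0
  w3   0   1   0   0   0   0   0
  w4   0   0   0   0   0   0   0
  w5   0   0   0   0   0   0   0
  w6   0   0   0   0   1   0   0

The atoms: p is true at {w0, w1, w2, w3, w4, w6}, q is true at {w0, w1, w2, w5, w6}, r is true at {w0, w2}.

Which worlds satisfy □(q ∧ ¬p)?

w0: successors {w1, w2, w4}; q ∧ ¬p there: w1:F, w2:F, w4:F. ✗
w1: no successors, so □(q ∧ ¬p) holds vacuously. ✓
w2: no successors, so □(q ∧ ¬p) holds vacuously. ✓
w3: successors {w1}; q ∧ ¬p there: w1:F. ✗
w4: no successors, so □(q ∧ ¬p) holds vacuously. ✓
w5: no successors, so □(q ∧ ¬p) holds vacuously. ✓
w6: successors {w4}; q ∧ ¬p there: w4:F. ✗

{w1, w2, w4, w5}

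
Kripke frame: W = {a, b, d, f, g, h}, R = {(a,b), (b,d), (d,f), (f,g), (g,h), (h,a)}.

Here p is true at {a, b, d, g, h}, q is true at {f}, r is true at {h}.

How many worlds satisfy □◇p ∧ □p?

4

a: □◇p is T, □p is T. ✓
b: □◇p is F, □p is T. ✗
d: □◇p is T, □p is F. ✗
f: □◇p is T, □p is T. ✓
g: □◇p is T, □p is T. ✓
h: □◇p is T, □p is T. ✓
Satisfying worlds: {a, f, g, h}.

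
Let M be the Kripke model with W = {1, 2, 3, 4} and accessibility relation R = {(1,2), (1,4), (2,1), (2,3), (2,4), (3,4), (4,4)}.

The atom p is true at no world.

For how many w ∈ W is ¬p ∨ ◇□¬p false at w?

0

1: ¬p is T, ◇□¬p is T. ✓
2: ¬p is T, ◇□¬p is T. ✓
3: ¬p is T, ◇□¬p is T. ✓
4: ¬p is T, ◇□¬p is T. ✓
Satisfying worlds: {1, 2, 3, 4}.
So ¬p ∨ ◇□¬p fails at the other 0 worlds.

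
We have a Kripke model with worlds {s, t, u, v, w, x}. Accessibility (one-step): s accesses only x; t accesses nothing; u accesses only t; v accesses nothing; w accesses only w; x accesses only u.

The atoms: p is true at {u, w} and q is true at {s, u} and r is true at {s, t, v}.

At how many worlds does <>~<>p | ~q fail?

s: <>~<>p is F, ~q is F. ✗
t: <>~<>p is F, ~q is T. ✓
u: <>~<>p is T, ~q is F. ✓
v: <>~<>p is F, ~q is T. ✓
w: <>~<>p is F, ~q is T. ✓
x: <>~<>p is T, ~q is T. ✓
Satisfying worlds: {t, u, v, w, x}.
So <>~<>p | ~q fails at the other 1 world.

1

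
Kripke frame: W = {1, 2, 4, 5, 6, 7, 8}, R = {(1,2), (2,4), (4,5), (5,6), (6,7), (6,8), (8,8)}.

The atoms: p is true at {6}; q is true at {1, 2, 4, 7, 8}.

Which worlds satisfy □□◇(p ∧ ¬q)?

1: successors {2}; □◇(p ∧ ¬q) there: 2:F. ✗
2: successors {4}; □◇(p ∧ ¬q) there: 4:T. ✓
4: successors {5}; □◇(p ∧ ¬q) there: 5:F. ✗
5: successors {6}; □◇(p ∧ ¬q) there: 6:F. ✗
6: successors {7, 8}; □◇(p ∧ ¬q) there: 7:T, 8:F. ✗
7: no successors, so □□◇(p ∧ ¬q) holds vacuously. ✓
8: successors {8}; □◇(p ∧ ¬q) there: 8:F. ✗

{2, 7}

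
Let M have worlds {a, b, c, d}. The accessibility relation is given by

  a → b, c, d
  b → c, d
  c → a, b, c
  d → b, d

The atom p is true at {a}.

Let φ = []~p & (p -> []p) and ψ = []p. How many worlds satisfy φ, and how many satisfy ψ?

For []~p & (p -> []p):
a: []~p is T, p -> []p is F. ✗
b: []~p is T, p -> []p is T. ✓
c: []~p is F, p -> []p is T. ✗
d: []~p is T, p -> []p is T. ✓
— 2 worlds.
For []p:
a: successors {b, c, d}; p there: b:F, c:F, d:F. ✗
b: successors {c, d}; p there: c:F, d:F. ✗
c: successors {a, b, c}; p there: a:T, b:F, c:F. ✗
d: successors {b, d}; p there: b:F, d:F. ✗
— 0 worlds.

2 and 0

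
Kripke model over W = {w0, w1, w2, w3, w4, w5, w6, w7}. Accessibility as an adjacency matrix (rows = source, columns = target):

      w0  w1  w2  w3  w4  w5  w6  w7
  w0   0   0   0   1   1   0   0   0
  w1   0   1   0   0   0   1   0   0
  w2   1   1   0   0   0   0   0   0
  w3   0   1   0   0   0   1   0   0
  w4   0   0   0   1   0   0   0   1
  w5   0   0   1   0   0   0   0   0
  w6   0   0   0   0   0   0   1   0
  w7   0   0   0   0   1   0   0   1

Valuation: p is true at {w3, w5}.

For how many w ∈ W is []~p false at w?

4

w0: successors {w3, w4}; ~p there: w3:F, w4:T. ✗
w1: successors {w1, w5}; ~p there: w1:T, w5:F. ✗
w2: successors {w0, w1}; ~p there: w0:T, w1:T. ✓
w3: successors {w1, w5}; ~p there: w1:T, w5:F. ✗
w4: successors {w3, w7}; ~p there: w3:F, w7:T. ✗
w5: successors {w2}; ~p there: w2:T. ✓
w6: successors {w6}; ~p there: w6:T. ✓
w7: successors {w4, w7}; ~p there: w4:T, w7:T. ✓
Satisfying worlds: {w2, w5, w6, w7}.
So []~p fails at the other 4 worlds.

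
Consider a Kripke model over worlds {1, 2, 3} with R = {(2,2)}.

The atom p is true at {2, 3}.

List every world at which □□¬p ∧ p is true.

{3}

1: □□¬p is T, p is F. ✗
2: □□¬p is F, p is T. ✗
3: □□¬p is T, p is T. ✓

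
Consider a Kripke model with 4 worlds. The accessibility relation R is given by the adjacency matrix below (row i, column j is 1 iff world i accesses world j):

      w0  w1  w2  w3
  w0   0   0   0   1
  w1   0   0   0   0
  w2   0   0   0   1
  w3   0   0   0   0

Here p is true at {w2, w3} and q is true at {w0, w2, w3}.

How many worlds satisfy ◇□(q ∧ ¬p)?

2

w0: successors {w3}; □(q ∧ ¬p) there: w3:T. ✓
w1: no successors, so ◇□(q ∧ ¬p) fails. ✗
w2: successors {w3}; □(q ∧ ¬p) there: w3:T. ✓
w3: no successors, so ◇□(q ∧ ¬p) fails. ✗
Satisfying worlds: {w0, w2}.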